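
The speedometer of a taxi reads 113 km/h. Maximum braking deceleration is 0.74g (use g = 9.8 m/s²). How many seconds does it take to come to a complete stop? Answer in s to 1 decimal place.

Braking time ≈ 4.3 s

113 km/h ÷ 3.6 = 31.3889 m/s.
a = 0.74 × 9.8 = 7.252 m/s².
Braking time = v/a = 31.3889 / 7.252 = 4.328 s.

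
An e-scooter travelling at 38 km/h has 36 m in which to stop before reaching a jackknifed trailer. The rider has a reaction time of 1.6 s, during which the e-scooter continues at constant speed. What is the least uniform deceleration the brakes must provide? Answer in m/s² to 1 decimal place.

38 km/h ÷ 3.6 = 10.5556 m/s.
Distance covered during reaction = 10.5556 × 1.6 = 16.889 m.
Distance available for braking: 36 − 16.889 = 19.111 m.
v² = 2a·d ⇒ a = v²/(2d) = 10.5556² / (2 × 19.111) = 111.421 / 38.222 = 2.9151 m/s².

Required deceleration ≈ 2.9 m/s²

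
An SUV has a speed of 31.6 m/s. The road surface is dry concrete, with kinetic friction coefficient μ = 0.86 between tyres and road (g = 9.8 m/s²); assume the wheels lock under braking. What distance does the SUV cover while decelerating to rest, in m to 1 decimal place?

Braking distance ≈ 59.2 m

a = μg = 0.86 × 9.8 = 8.428 m/s².
Braking distance = v²/(2a) = 31.6000² / (2 × 8.428) = 998.560 / 16.856 = 59.241 m.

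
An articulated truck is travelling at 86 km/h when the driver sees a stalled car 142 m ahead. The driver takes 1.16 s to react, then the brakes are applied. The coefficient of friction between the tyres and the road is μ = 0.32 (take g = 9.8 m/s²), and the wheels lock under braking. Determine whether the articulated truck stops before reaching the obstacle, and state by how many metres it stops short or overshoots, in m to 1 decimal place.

86 km/h ÷ 3.6 = 23.8889 m/s.
a = μg = 0.32 × 9.8 = 3.136 m/s².
Reaction distance = 23.8889 × 1.16 = 27.711 m.
Braking distance = v²/(2a) = 570.680 / 6.272 = 90.989 m.
Total stopping distance = 27.711 + 90.989 = 118.700 m, vs 142 m available — it stops with 142 − 118.700 = 23.300 m to spare.

Yes — it stops 23.3 m short of the obstacle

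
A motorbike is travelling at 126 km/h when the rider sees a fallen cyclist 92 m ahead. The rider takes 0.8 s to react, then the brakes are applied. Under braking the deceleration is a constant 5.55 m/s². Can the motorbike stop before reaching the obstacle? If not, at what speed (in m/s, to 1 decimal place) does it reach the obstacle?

126 km/h ÷ 3.6 = 35.0000 m/s.
Reaction distance = 35.0000 × 0.8 = 28.000 m.
Braking distance needed to stop: v²/(2a) = 1225.000 / 11.100 = 110.360 m, so total needed = 28.000 + 110.360 = 138.360 m > 92 m — it cannot stop.
Distance remaining when braking begins: 92 − 28.000 = 64.000 m.
v² = v₀² − 2a·d = 1225.000 − 2 × 5.550 × 64.000 = 514.600 m²/s².
v = √514.600 = 22.685 m/s.

No — it strikes the obstacle at 22.7 m/s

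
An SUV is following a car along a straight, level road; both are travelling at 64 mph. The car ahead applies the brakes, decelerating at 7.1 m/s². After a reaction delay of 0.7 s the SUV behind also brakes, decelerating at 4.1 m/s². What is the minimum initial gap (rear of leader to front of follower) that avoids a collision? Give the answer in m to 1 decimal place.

Minimum gap ≈ 62.2 m

64 mph × 0.44704 = 28.6106 m/s.
Leader travels v²/(2a_L) = 818.566 / 14.200 = 57.645 m before stopping.
Follower covers v·t_r = 28.6106 × 0.7 = 20.027 m while reacting, then v²/(2a_F) = 818.566 / 8.200 = 99.825 m while braking, for a total of 20.027 + 99.825 = 119.852 m.
Since a_F ≤ a_L and the follower starts braking later, the follower is never slower than the leader, so the closest approach is when both have stopped.
Minimum gap = 119.852 − 57.645 = 62.207 m.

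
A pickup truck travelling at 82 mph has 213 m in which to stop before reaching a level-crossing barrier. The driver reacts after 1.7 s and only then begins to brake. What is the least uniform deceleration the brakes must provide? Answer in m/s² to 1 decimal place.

82 mph × 0.44704 = 36.6573 m/s.
Distance covered during reaction = 36.6573 × 1.7 = 62.317 m.
Distance available for braking: 213 − 62.317 = 150.683 m.
v² = 2a·d ⇒ a = v²/(2d) = 36.6573² / (2 × 150.683) = 1343.758 / 301.366 = 4.4589 m/s².

Required deceleration ≈ 4.5 m/s²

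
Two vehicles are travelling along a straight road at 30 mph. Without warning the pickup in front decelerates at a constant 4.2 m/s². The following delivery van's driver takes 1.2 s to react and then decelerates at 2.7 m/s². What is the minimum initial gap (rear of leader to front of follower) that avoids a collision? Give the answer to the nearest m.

30 mph × 0.44704 = 13.4112 m/s.
Leader travels v²/(2a_L) = 179.860 / 8.400 = 21.412 m before stopping.
Follower covers v·t_r = 13.4112 × 1.2 = 16.093 m while reacting, then v²/(2a_F) = 179.860 / 5.400 = 33.307 m while braking, for a total of 16.093 + 33.307 = 49.400 m.
Since a_F ≤ a_L and the follower starts braking later, the follower is never slower than the leader, so the closest approach is when both have stopped.
Minimum gap = 49.400 − 21.412 = 27.988 m.

Minimum gap ≈ 28 m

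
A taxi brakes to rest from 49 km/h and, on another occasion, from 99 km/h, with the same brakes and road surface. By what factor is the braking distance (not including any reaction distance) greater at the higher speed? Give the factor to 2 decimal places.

Braking distance d = v²/(2a), so with a fixed, d ∝ v².
Factor = (99/49)² = 2.0204² = 4.0820.

Factor ≈ 4.08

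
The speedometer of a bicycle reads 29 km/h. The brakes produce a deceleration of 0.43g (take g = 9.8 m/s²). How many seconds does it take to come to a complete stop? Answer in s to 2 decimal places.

Braking time ≈ 1.91 s

29 km/h ÷ 3.6 = 8.0556 m/s.
a = 0.43 × 9.8 = 4.214 m/s².
Braking time = v/a = 8.0556 / 4.214 = 1.912 s.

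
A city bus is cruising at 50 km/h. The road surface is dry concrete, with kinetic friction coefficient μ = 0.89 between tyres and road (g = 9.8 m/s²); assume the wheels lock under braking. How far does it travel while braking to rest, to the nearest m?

50 km/h ÷ 3.6 = 13.8889 m/s.
a = μg = 0.89 × 9.8 = 8.722 m/s².
Braking distance = v²/(2a) = 13.8889² / (2 × 8.722) = 192.902 / 17.444 = 11.058 m.

Braking distance ≈ 11 m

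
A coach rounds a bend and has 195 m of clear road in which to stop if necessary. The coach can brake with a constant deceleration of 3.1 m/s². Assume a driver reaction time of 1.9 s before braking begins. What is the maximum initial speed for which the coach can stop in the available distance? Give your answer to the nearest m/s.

Maximum speed ≈ 29 m/s

Stopping distance: v·t_r + v²/(2a) = 195 with t_r = 1.9 s and a = 3.100 m/s².
So v² + 11.780 v − 1209.00 = 0.
Positive root: v = −a·t_r + √((a·t_r)² + 2a·d) = −5.890 + √(34.692 + 1209.00) = 29.3760 m/s.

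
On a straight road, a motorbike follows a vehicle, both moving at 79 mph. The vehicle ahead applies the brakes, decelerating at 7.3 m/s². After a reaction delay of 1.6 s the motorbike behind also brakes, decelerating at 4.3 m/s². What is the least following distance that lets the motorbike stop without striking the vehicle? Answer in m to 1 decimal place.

Minimum gap ≈ 116.1 m

79 mph × 0.44704 = 35.3162 m/s.
Leader travels v²/(2a_L) = 1247.234 / 14.600 = 85.427 m before stopping.
Follower covers v·t_r = 35.3162 × 1.6 = 56.506 m while reacting, then v²/(2a_F) = 1247.234 / 8.600 = 145.027 m while braking, for a total of 56.506 + 145.027 = 201.533 m.
Since a_F ≤ a_L and the follower starts braking later, the follower is never slower than the leader, so the closest approach is when both have stopped.
Minimum gap = 201.533 − 85.427 = 116.106 m.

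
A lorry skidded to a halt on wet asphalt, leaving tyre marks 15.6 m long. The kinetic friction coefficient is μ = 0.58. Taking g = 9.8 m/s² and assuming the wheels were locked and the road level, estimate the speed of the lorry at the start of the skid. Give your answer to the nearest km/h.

Initial speed ≈ 48 km/h

Deceleration a = μg = 0.58 × 9.8 = 5.684 m/s².
v = √(2a·d) = √(2 × 5.684 × 15.6) = √177.341 = 13.3169 m/s.
= 13.3169 × 3.6 = 47.941 km/h.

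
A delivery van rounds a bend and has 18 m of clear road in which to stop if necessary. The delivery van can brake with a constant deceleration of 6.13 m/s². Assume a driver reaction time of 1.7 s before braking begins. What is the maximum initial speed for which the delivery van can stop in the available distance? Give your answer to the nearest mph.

Maximum speed ≈ 17 mph

Stopping distance: v·t_r + v²/(2a) = 18 with t_r = 1.7 s and a = 6.130 m/s².
So v² + 20.842 v − 220.68 = 0.
Positive root: v = −a·t_r + √((a·t_r)² + 2a·d) = −10.421 + √(108.597 + 220.68) = 7.7250 m/s.
7.7250 m/s ÷ 0.44704 = 17.280 mph.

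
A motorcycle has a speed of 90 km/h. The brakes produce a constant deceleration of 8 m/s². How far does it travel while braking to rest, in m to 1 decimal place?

Braking distance ≈ 39.1 m

90 km/h ÷ 3.6 = 25.0000 m/s.
Braking distance = v²/(2a) = 25.0000² / (2 × 8.000) = 625.000 / 16.000 = 39.062 m.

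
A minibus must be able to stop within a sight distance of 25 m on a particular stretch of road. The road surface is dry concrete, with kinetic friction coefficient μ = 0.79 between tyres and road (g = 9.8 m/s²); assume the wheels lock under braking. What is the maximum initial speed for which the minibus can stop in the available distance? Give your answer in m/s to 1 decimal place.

a = μg = 0.79 × 9.8 = 7.742 m/s².
v²/(2a) = d ⇒ v = √(2 × 7.742 × 25) = √387.10 = 19.6749 m/s.

Maximum speed ≈ 19.7 m/s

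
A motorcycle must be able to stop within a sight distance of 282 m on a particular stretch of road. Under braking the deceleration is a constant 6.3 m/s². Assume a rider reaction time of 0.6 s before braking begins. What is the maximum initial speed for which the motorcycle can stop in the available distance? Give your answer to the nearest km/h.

Maximum speed ≈ 201 km/h

Stopping distance: v·t_r + v²/(2a) = 282 with t_r = 0.6 s and a = 6.300 m/s².
So v² + 7.560 v − 3553.20 = 0.
Positive root: v = −a·t_r + √((a·t_r)² + 2a·d) = −3.780 + √(14.288 + 3553.20) = 55.9485 m/s.
55.9485 m/s × 3.6 = 201.415 km/h.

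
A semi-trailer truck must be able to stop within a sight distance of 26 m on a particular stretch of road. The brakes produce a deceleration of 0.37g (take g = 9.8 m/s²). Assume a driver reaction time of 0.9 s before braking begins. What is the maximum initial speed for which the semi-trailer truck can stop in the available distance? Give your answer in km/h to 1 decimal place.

Maximum speed ≈ 39.1 km/h

a = 0.37 × 9.8 = 3.626 m/s².
Stopping distance: v·t_r + v²/(2a) = 26 with t_r = 0.9 s and a = 3.626 m/s².
So v² + 6.527 v − 188.55 = 0.
Positive root: v = −a·t_r + √((a·t_r)² + 2a·d) = −3.263 + √(10.647 + 188.55) = 10.8507 m/s.
10.8507 m/s × 3.6 = 39.063 km/h.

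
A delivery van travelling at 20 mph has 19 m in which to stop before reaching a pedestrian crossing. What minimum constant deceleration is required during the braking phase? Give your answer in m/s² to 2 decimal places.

20 mph × 0.44704 = 8.9408 m/s.
v² = 2a·d ⇒ a = v²/(2d) = 8.9408² / (2 × 19.000) = 79.938 / 38.000 = 2.1036 m/s².

Required deceleration ≈ 2.10 m/s²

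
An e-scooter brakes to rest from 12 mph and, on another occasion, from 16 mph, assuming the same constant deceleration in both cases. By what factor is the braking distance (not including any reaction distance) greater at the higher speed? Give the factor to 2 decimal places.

Braking distance d = v²/(2a), so with a fixed, d ∝ v².
Factor = (16/12)² = 1.3333² = 1.7777.

Factor ≈ 1.78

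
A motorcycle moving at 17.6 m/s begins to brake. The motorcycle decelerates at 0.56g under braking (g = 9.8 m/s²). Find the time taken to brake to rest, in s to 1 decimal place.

Braking time ≈ 3.2 s

a = 0.56 × 9.8 = 5.488 m/s².
Braking time = v/a = 17.6000 / 5.488 = 3.207 s.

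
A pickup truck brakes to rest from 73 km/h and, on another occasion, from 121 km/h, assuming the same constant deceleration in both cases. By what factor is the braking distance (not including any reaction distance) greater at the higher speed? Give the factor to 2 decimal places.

Braking distance d = v²/(2a), so with a fixed, d ∝ v².
Factor = (121/73)² = 1.6575² = 2.7473.

Factor ≈ 2.75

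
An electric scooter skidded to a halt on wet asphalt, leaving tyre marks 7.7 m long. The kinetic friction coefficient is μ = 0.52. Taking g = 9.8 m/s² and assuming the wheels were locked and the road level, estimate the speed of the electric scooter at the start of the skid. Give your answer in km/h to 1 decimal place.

Deceleration a = μg = 0.52 × 9.8 = 5.096 m/s².
v = √(2a·d) = √(2 × 5.096 × 7.7) = √78.478 = 8.8588 m/s.
= 8.8588 × 3.6 = 31.892 km/h.

Initial speed ≈ 31.9 km/h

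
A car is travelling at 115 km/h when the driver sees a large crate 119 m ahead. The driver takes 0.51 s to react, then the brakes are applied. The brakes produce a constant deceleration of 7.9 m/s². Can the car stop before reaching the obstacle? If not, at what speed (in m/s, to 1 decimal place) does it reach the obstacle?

Yes — it stops about 38.1 m short of the obstacle, so it never reaches it

115 km/h ÷ 3.6 = 31.9444 m/s.
Reaction distance = 31.9444 × 0.51 = 16.292 m.
Braking distance = v²/(2a) = 1020.445 / 15.800 = 64.585 m.
Total stopping distance = 16.292 + 64.585 = 80.877 m, vs 119 m available — it stops with 119 − 80.877 = 38.123 m to spare.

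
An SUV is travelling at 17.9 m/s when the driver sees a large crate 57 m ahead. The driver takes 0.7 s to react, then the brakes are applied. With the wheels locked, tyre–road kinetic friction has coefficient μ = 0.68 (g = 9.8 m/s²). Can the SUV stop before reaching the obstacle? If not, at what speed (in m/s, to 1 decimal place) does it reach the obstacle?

Yes — it stops about 20.4 m short of the obstacle, so it never reaches it

a = μg = 0.68 × 9.8 = 6.664 m/s².
Reaction distance = 17.9000 × 0.7 = 12.530 m.
Braking distance = v²/(2a) = 320.410 / 13.328 = 24.040 m.
Total stopping distance = 12.530 + 24.040 = 36.570 m, vs 57 m available — it stops with 57 − 36.570 = 20.430 m to spare.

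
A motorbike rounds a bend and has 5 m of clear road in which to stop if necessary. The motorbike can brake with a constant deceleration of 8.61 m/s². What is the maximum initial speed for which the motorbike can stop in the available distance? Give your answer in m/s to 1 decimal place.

v²/(2a) = d ⇒ v = √(2 × 8.610 × 5) = √86.10 = 9.2790 m/s.

Maximum speed ≈ 9.3 m/s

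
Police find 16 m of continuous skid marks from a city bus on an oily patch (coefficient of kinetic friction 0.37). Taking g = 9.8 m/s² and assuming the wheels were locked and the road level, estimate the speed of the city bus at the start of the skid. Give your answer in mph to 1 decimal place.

Deceleration a = μg = 0.37 × 9.8 = 3.626 m/s².
v = √(2a·d) = √(2 × 3.626 × 16) = √116.032 = 10.7718 m/s.
= 10.7718 ÷ 0.44704 = 24.096 mph.

Initial speed ≈ 24.1 mph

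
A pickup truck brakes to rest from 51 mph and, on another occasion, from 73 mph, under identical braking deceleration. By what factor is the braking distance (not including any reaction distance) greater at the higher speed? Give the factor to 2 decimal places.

Factor ≈ 2.05

Braking distance d = v²/(2a), so with a fixed, d ∝ v².
Factor = (73/51)² = 1.4314² = 2.0489.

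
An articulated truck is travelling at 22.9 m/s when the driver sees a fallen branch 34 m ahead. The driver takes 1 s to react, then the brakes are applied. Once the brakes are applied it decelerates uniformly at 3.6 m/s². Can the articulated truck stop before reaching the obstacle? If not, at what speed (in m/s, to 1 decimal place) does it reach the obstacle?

No — it strikes the obstacle at 21.1 m/s

Reaction distance = 22.9000 × 1 = 22.900 m.
Braking distance needed to stop: v²/(2a) = 524.410 / 7.200 = 72.835 m, so total needed = 22.900 + 72.835 = 95.735 m > 34 m — it cannot stop.
Distance remaining when braking begins: 34 − 22.900 = 11.100 m.
v² = v₀² − 2a·d = 524.410 − 2 × 3.600 × 11.100 = 444.490 m²/s².
v = √444.490 = 21.083 m/s.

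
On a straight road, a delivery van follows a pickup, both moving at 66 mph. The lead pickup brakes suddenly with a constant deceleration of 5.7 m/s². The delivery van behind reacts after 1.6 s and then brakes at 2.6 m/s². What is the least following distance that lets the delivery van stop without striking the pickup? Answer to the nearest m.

Minimum gap ≈ 138 m

66 mph × 0.44704 = 29.5046 m/s.
Leader travels v²/(2a_L) = 870.521 / 11.400 = 76.361 m before stopping.
Follower covers v·t_r = 29.5046 × 1.6 = 47.207 m while reacting, then v²/(2a_F) = 870.521 / 5.200 = 167.408 m while braking, for a total of 47.207 + 167.408 = 214.615 m.
Since a_F ≤ a_L and the follower starts braking later, the follower is never slower than the leader, so the closest approach is when both have stopped.
Minimum gap = 214.615 − 76.361 = 138.254 m.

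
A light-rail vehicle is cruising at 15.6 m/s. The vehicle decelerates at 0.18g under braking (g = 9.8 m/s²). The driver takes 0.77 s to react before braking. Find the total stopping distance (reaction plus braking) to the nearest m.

a = 0.18 × 9.8 = 1.764 m/s².
Reaction distance = v·t_r = 15.6000 × 0.77 = 12.012 m.
Braking distance = v²/(2a) = 15.6000² / (2 × 1.764) = 243.360 / 3.528 = 68.980 m.
Total = 12.012 + 68.980 = 80.992 m.

Total stopping distance ≈ 81 m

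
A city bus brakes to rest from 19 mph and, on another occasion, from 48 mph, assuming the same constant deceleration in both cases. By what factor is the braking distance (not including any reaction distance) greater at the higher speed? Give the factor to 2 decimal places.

Braking distance d = v²/(2a), so with a fixed, d ∝ v².
Factor = (48/19)² = 2.5263² = 6.3822.

Factor ≈ 6.38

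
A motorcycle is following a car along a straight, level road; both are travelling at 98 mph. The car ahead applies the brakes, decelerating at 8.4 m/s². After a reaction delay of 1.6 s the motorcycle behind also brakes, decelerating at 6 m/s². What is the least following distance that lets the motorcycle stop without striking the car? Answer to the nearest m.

Minimum gap ≈ 116 m

98 mph × 0.44704 = 43.8099 m/s.
Leader travels v²/(2a_L) = 1919.307 / 16.800 = 114.244 m before stopping.
Follower covers v·t_r = 43.8099 × 1.6 = 70.096 m while reacting, then v²/(2a_F) = 1919.307 / 12.000 = 159.942 m while braking, for a total of 70.096 + 159.942 = 230.038 m.
Since a_F ≤ a_L and the follower starts braking later, the follower is never slower than the leader, so the closest approach is when both have stopped.
Minimum gap = 230.038 − 114.244 = 115.794 m.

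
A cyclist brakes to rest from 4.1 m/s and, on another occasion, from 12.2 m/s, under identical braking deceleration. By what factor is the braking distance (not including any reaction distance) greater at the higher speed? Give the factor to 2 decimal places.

Braking distance d = v²/(2a), so with a fixed, d ∝ v².
Factor = (12.2/4.1)² = 2.9756² = 8.8542.

Factor ≈ 8.85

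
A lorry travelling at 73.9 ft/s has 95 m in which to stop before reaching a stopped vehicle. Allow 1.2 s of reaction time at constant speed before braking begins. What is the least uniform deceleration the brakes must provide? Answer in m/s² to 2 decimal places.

Required deceleration ≈ 3.73 m/s²

73.9 ft/s × 0.3048 = 22.5247 m/s.
Distance covered during reaction = 22.5247 × 1.2 = 27.030 m.
Distance available for braking: 95 − 27.030 = 67.970 m.
v² = 2a·d ⇒ a = v²/(2d) = 22.5247² / (2 × 67.970) = 507.362 / 135.940 = 3.7322 m/s².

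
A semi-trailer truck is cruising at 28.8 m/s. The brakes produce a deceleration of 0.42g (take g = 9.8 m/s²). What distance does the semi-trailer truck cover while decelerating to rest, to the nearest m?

a = 0.42 × 9.8 = 4.116 m/s².
Braking distance = v²/(2a) = 28.8000² / (2 × 4.116) = 829.440 / 8.232 = 100.758 m.

Braking distance ≈ 101 m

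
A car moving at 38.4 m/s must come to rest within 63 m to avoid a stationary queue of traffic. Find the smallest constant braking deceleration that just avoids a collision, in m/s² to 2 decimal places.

v² = 2a·d ⇒ a = v²/(2d) = 38.4000² / (2 × 63.000) = 1474.560 / 126.000 = 11.7029 m/s².

Required deceleration ≈ 11.70 m/s²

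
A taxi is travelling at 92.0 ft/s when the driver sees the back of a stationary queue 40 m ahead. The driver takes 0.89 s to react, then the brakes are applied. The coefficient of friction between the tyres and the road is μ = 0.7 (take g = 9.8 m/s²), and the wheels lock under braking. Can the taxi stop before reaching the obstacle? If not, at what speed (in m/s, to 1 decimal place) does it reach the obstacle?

92 ft/s × 0.3048 = 28.0416 m/s.
a = μg = 0.7 × 9.8 = 6.860 m/s².
Reaction distance = 28.0416 × 0.89 = 24.957 m.
Braking distance needed to stop: v²/(2a) = 786.331 / 13.720 = 57.313 m, so total needed = 24.957 + 57.313 = 82.270 m > 40 m — it cannot stop.
Distance remaining when braking begins: 40 − 24.957 = 15.043 m.
v² = v₀² − 2a·d = 786.331 − 2 × 6.860 × 15.043 = 579.941 m²/s².
v = √579.941 = 24.082 m/s.

No — it strikes the obstacle at 24.1 m/s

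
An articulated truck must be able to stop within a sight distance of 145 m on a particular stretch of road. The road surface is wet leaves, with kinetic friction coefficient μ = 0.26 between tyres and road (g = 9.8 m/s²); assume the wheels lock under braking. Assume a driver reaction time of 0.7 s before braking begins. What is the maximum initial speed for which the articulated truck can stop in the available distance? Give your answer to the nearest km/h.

Maximum speed ≈ 92 km/h

a = μg = 0.26 × 9.8 = 2.548 m/s².
Stopping distance: v·t_r + v²/(2a) = 145 with t_r = 0.7 s and a = 2.548 m/s².
So v² + 3.567 v − 738.92 = 0.
Positive root: v = −a·t_r + √((a·t_r)² + 2a·d) = −1.784 + √(3.183 + 738.92) = 25.4576 m/s.
25.4576 m/s × 3.6 = 91.647 km/h.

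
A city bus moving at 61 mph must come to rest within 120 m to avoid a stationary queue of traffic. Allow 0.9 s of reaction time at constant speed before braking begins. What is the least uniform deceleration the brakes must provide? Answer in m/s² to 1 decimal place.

Required deceleration ≈ 3.9 m/s²

61 mph × 0.44704 = 27.2694 m/s.
Distance covered during reaction = 27.2694 × 0.9 = 24.542 m.
Distance available for braking: 120 − 24.542 = 95.458 m.
v² = 2a·d ⇒ a = v²/(2d) = 27.2694² / (2 × 95.458) = 743.620 / 190.916 = 3.8950 m/s².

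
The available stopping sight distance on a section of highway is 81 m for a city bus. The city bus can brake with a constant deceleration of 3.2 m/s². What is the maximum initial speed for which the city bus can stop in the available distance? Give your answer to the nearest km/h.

v²/(2a) = d ⇒ v = √(2 × 3.200 × 81) = √518.40 = 22.7684 m/s.
22.7684 m/s × 3.6 = 81.966 km/h.

Maximum speed ≈ 82 km/h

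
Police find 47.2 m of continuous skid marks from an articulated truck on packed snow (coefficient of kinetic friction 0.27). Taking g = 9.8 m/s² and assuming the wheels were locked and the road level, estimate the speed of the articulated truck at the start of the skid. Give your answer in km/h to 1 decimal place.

Initial speed ≈ 56.9 km/h

Deceleration a = μg = 0.27 × 9.8 = 2.646 m/s².
v = √(2a·d) = √(2 × 2.646 × 47.2) = √249.782 = 15.8045 m/s.
= 15.8045 × 3.6 = 56.896 km/h.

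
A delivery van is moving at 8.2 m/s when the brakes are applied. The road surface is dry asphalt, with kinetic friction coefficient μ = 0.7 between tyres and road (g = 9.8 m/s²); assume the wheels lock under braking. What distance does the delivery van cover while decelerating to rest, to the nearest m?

a = μg = 0.7 × 9.8 = 6.860 m/s².
Braking distance = v²/(2a) = 8.2000² / (2 × 6.860) = 67.240 / 13.720 = 4.901 m.

Braking distance ≈ 5 m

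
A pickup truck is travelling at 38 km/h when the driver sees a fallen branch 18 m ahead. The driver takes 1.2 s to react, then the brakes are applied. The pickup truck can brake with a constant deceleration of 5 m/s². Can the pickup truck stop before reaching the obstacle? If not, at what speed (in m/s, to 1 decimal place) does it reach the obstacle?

38 km/h ÷ 3.6 = 10.5556 m/s.
Reaction distance = 10.5556 × 1.2 = 12.667 m.
Braking distance needed to stop: v²/(2a) = 111.421 / 10.000 = 11.142 m, so total needed = 12.667 + 11.142 = 23.809 m > 18 m — it cannot stop.
Distance remaining when braking begins: 18 − 12.667 = 5.333 m.
v² = v₀² − 2a·d = 111.421 − 2 × 5.000 × 5.333 = 58.091 m²/s².
v = √58.091 = 7.622 m/s.

No — it strikes the obstacle at 7.6 m/s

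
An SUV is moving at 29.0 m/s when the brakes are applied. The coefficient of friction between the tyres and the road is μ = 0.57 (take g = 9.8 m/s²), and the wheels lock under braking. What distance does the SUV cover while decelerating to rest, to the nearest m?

a = μg = 0.57 × 9.8 = 5.586 m/s².
Braking distance = v²/(2a) = 29.0000² / (2 × 5.586) = 841.000 / 11.172 = 75.277 m.

Braking distance ≈ 75 m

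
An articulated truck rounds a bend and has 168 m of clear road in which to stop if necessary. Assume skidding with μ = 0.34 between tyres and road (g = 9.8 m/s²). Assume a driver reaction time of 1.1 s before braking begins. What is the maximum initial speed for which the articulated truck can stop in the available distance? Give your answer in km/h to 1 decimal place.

Maximum speed ≈ 108.0 km/h

a = μg = 0.34 × 9.8 = 3.332 m/s².
Stopping distance: v·t_r + v²/(2a) = 168 with t_r = 1.1 s and a = 3.332 m/s².
So v² + 7.330 v − 1119.55 = 0.
Positive root: v = −a·t_r + √((a·t_r)² + 2a·d) = −3.665 + √(13.432 + 1119.55) = 29.9948 m/s.
29.9948 m/s × 3.6 = 107.981 km/h.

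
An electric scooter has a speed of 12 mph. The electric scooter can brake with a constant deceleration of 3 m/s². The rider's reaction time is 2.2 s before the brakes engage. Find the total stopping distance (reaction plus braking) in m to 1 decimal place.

Total stopping distance ≈ 16.6 m

12 mph × 0.44704 = 5.3645 m/s.
Reaction distance = v·t_r = 5.3645 × 2.2 = 11.802 m.
Braking distance = v²/(2a) = 5.3645² / (2 × 3.000) = 28.778 / 6.000 = 4.796 m.
Total = 11.802 + 4.796 = 16.598 m.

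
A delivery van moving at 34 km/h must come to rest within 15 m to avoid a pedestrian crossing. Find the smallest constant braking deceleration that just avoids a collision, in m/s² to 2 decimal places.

Required deceleration ≈ 2.97 m/s²

34 km/h ÷ 3.6 = 9.4444 m/s.
v² = 2a·d ⇒ a = v²/(2d) = 9.4444² / (2 × 15.000) = 89.197 / 30.000 = 2.9732 m/s².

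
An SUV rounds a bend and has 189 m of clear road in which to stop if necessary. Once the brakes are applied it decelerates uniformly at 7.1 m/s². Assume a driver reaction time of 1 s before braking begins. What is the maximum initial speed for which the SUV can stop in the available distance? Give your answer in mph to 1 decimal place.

Maximum speed ≈ 101.1 mph

Stopping distance: v·t_r + v²/(2a) = 189 with t_r = 1 s and a = 7.100 m/s².
So v² + 14.200 v − 2683.80 = 0.
Positive root: v = −a·t_r + √((a·t_r)² + 2a·d) = −7.100 + √(50.410 + 2683.80) = 45.1897 m/s.
45.1897 m/s ÷ 0.44704 = 101.086 mph.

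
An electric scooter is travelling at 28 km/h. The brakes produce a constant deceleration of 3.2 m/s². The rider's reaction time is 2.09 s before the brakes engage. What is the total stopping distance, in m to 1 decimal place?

Total stopping distance ≈ 25.7 m

28 km/h ÷ 3.6 = 7.7778 m/s.
Reaction distance = v·t_r = 7.7778 × 2.09 = 16.256 m.
Braking distance = v²/(2a) = 7.7778² / (2 × 3.200) = 60.494 / 6.400 = 9.452 m.
Total = 16.256 + 9.452 = 25.708 m.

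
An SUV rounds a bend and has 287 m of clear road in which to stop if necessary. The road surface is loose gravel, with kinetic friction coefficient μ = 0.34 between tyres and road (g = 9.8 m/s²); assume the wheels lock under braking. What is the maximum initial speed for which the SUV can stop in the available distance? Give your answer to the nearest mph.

Maximum speed ≈ 98 mph

a = μg = 0.34 × 9.8 = 3.332 m/s².
v²/(2a) = d ⇒ v = √(2 × 3.332 × 287) = √1912.57 = 43.7329 m/s.
43.7329 m/s ÷ 0.44704 = 97.828 mph.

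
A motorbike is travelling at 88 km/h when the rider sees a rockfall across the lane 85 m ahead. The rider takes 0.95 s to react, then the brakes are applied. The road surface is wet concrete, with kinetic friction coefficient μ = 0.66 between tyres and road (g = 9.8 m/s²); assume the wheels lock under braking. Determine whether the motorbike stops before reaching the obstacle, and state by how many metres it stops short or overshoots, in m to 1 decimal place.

88 km/h ÷ 3.6 = 24.4444 m/s.
a = μg = 0.66 × 9.8 = 6.468 m/s².
Reaction distance = 24.4444 × 0.95 = 23.222 m.
Braking distance = v²/(2a) = 597.529 / 12.936 = 46.191 m.
Total stopping distance = 23.222 + 46.191 = 69.413 m, vs 85 m available — it stops with 85 − 69.413 = 15.587 m to spare.

Yes — it stops 15.6 m short of the obstacle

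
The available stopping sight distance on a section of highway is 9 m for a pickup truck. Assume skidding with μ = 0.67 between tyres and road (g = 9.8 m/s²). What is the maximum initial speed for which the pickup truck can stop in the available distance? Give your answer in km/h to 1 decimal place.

a = μg = 0.67 × 9.8 = 6.566 m/s².
v²/(2a) = d ⇒ v = √(2 × 6.566 × 9) = √118.19 = 10.8715 m/s.
10.8715 m/s × 3.6 = 39.137 km/h.

Maximum speed ≈ 39.1 km/h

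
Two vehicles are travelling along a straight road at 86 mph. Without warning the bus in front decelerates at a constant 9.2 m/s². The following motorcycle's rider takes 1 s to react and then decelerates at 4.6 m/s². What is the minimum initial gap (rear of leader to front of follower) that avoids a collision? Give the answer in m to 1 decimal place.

86 mph × 0.44704 = 38.4454 m/s.
Leader travels v²/(2a_L) = 1478.049 / 18.400 = 80.329 m before stopping.
Follower covers v·t_r = 38.4454 × 1 = 38.445 m while reacting, then v²/(2a_F) = 1478.049 / 9.200 = 160.657 m while braking, for a total of 38.445 + 160.657 = 199.102 m.
Since a_F ≤ a_L and the follower starts braking later, the follower is never slower than the leader, so the closest approach is when both have stopped.
Minimum gap = 199.102 − 80.329 = 118.773 m.

Minimum gap ≈ 118.8 m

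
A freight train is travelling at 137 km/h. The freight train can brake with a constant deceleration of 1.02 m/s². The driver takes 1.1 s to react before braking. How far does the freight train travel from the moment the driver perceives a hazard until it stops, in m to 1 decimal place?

137 km/h ÷ 3.6 = 38.0556 m/s.
Reaction distance = v·t_r = 38.0556 × 1.1 = 41.861 m.
Braking distance = v²/(2a) = 38.0556² / (2 × 1.020) = 1448.229 / 2.040 = 709.916 m.
Total = 41.861 + 709.916 = 751.777 m.

Total stopping distance ≈ 751.8 m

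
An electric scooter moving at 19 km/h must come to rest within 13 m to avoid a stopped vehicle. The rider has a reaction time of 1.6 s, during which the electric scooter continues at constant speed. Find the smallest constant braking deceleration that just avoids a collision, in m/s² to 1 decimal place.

19 km/h ÷ 3.6 = 5.2778 m/s.
Distance covered during reaction = 5.2778 × 1.6 = 8.444 m.
Distance available for braking: 13 − 8.444 = 4.556 m.
v² = 2a·d ⇒ a = v²/(2d) = 5.2778² / (2 × 4.556) = 27.855 / 9.112 = 3.0570 m/s².

Required deceleration ≈ 3.1 m/s²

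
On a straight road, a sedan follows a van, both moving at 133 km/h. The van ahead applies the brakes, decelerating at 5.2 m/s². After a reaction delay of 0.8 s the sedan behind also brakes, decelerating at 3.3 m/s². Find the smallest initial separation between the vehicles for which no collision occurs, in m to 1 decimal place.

Minimum gap ≈ 105.1 m

133 km/h ÷ 3.6 = 36.9444 m/s.
Leader travels v²/(2a_L) = 1364.889 / 10.400 = 131.239 m before stopping.
Follower covers v·t_r = 36.9444 × 0.8 = 29.556 m while reacting, then v²/(2a_F) = 1364.889 / 6.600 = 206.801 m while braking, for a total of 29.556 + 206.801 = 236.357 m.
Since a_F ≤ a_L and the follower starts braking later, the follower is never slower than the leader, so the closest approach is when both have stopped.
Minimum gap = 236.357 − 131.239 = 105.118 m.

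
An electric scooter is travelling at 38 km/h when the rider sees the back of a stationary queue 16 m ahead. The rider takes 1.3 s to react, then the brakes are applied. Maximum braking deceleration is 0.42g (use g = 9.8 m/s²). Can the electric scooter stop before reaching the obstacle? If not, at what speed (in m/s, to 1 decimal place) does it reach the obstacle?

No — it strikes the obstacle at 9.6 m/s

38 km/h ÷ 3.6 = 10.5556 m/s.
a = 0.42 × 9.8 = 4.116 m/s².
Reaction distance = 10.5556 × 1.3 = 13.722 m.
Braking distance needed to stop: v²/(2a) = 111.421 / 8.232 = 13.535 m, so total needed = 13.722 + 13.535 = 27.257 m > 16 m — it cannot stop.
Distance remaining when braking begins: 16 − 13.722 = 2.278 m.
v² = v₀² − 2a·d = 111.421 − 2 × 4.116 × 2.278 = 92.669 m²/s².
v = √92.669 = 9.626 m/s.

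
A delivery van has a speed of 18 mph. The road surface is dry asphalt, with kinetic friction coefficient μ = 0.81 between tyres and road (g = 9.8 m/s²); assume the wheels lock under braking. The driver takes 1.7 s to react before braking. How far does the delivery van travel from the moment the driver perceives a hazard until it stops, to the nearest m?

Total stopping distance ≈ 18 m

18 mph × 0.44704 = 8.0467 m/s.
a = μg = 0.81 × 9.8 = 7.938 m/s².
Reaction distance = v·t_r = 8.0467 × 1.7 = 13.679 m.
Braking distance = v²/(2a) = 8.0467² / (2 × 7.938) = 64.749 / 15.876 = 4.078 m.
Total = 13.679 + 4.078 = 17.757 m.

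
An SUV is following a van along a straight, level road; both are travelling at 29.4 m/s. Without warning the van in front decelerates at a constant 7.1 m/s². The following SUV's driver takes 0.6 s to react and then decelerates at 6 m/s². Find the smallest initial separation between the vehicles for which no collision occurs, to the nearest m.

Leader travels v²/(2a_L) = 864.360 / 14.200 = 60.870 m before stopping.
Follower covers v·t_r = 29.4000 × 0.6 = 17.640 m while reacting, then v²/(2a_F) = 864.360 / 12.000 = 72.030 m while braking, for a total of 17.640 + 72.030 = 89.670 m.
Since a_F ≤ a_L and the follower starts braking later, the follower is never slower than the leader, so the closest approach is when both have stopped.
Minimum gap = 89.670 − 60.870 = 28.800 m.

Minimum gap ≈ 29 m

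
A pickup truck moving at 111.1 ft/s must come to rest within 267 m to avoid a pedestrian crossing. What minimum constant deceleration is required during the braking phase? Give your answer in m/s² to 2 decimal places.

111.1 ft/s × 0.3048 = 33.8633 m/s.
v² = 2a·d ⇒ a = v²/(2d) = 33.8633² / (2 × 267.000) = 1146.723 / 534.000 = 2.1474 m/s².

Required deceleration ≈ 2.15 m/s²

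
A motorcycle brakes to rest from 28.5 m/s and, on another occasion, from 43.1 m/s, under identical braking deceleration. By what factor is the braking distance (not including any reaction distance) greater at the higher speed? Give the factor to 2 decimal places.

Braking distance d = v²/(2a), so with a fixed, d ∝ v².
Factor = (43.1/28.5)² = 1.5123² = 2.2871.

Factor ≈ 2.29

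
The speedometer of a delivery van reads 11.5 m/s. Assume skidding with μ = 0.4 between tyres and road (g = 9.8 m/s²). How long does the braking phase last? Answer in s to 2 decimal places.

Braking time ≈ 2.93 s

a = μg = 0.4 × 9.8 = 3.920 m/s².
Braking time = v/a = 11.5000 / 3.920 = 2.934 s.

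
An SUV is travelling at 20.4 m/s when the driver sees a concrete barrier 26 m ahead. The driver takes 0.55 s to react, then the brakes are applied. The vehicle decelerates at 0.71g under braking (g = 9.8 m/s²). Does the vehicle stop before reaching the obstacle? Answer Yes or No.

No

a = 0.71 × 9.8 = 6.958 m/s².
Reaction distance = 20.4000 × 0.55 = 11.220 m.
Braking distance = v²/(2a) = 416.160 / 13.916 = 29.905 m.
Total stopping distance = 11.220 + 29.905 = 41.125 m, vs 26 m available — it cannot stop in time and overshoots by 41.125 − 26 = 15.125 m.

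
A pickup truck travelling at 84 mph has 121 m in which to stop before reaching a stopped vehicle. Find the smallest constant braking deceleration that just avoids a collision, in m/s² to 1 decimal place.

Required deceleration ≈ 5.8 m/s²

84 mph × 0.44704 = 37.5514 m/s.
v² = 2a·d ⇒ a = v²/(2d) = 37.5514² / (2 × 121.000) = 1410.108 / 242.000 = 5.8269 m/s².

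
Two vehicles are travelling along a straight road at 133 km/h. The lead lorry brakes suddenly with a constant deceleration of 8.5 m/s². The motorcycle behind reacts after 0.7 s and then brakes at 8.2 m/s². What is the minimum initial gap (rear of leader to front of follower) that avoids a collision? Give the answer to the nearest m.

133 km/h ÷ 3.6 = 36.9444 m/s.
Leader travels v²/(2a_L) = 1364.889 / 17.000 = 80.288 m before stopping.
Follower covers v·t_r = 36.9444 × 0.7 = 25.861 m while reacting, then v²/(2a_F) = 1364.889 / 16.400 = 83.225 m while braking, for a total of 25.861 + 83.225 = 109.086 m.
Since a_F ≤ a_L and the follower starts braking later, the follower is never slower than the leader, so the closest approach is when both have stopped.
Minimum gap = 109.086 − 80.288 = 28.798 m.

Minimum gap ≈ 29 m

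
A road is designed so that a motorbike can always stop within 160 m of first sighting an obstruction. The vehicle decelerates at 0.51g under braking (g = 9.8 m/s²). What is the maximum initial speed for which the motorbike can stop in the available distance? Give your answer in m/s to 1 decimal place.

Maximum speed ≈ 40.0 m/s

a = 0.51 × 9.8 = 4.998 m/s².
v²/(2a) = d ⇒ v = √(2 × 4.998 × 160) = √1599.36 = 39.9920 m/s.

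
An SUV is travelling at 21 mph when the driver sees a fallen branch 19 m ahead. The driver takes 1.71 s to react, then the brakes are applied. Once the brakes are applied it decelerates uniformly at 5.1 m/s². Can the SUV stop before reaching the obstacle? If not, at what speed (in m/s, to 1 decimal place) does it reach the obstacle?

No — it strikes the obstacle at 7.6 m/s

21 mph × 0.44704 = 9.3878 m/s.
Reaction distance = 9.3878 × 1.71 = 16.053 m.
Braking distance needed to stop: v²/(2a) = 88.131 / 10.200 = 8.640 m, so total needed = 16.053 + 8.640 = 24.693 m > 19 m — it cannot stop.
Distance remaining when braking begins: 19 − 16.053 = 2.947 m.
v² = v₀² − 2a·d = 88.131 − 2 × 5.100 × 2.947 = 58.072 m²/s².
v = √58.072 = 7.620 m/s.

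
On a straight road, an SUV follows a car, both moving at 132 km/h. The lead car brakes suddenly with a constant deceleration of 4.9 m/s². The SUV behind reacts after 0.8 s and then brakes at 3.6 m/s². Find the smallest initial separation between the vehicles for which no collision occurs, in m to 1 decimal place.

Minimum gap ≈ 78.9 m

132 km/h ÷ 3.6 = 36.6667 m/s.
Leader travels v²/(2a_L) = 1344.447 / 9.800 = 137.188 m before stopping.
Follower covers v·t_r = 36.6667 × 0.8 = 29.333 m while reacting, then v²/(2a_F) = 1344.447 / 7.200 = 186.729 m while braking, for a total of 29.333 + 186.729 = 216.062 m.
Since a_F ≤ a_L and the follower starts braking later, the follower is never slower than the leader, so the closest approach is when both have stopped.
Minimum gap = 216.062 − 137.188 = 78.874 m.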